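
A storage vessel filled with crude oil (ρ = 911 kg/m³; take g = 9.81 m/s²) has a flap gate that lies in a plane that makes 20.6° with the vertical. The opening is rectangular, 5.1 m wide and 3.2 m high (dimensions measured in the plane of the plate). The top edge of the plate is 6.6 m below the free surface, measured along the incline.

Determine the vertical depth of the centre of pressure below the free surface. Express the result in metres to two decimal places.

h_p = 7.77 m

γ = ρg = 911 × 9.81 / 1000 = 8.93691 kN/m³.
The plate makes 20.6° with the vertical, i.e. θ = 90° − 20.6° = 69.4° to the horizontal. Measuring y along the incline from the free-surface line, vertical depth h = y·sinθ with sinθ = 0.936060.
The centroid lies 3.2/2 = 1.6 m below the top edge, so y_c = 6.6 + 1.6 = 8.2 m and h_c = 8.2 × 0.936060 = 7.67569 m.
A = 5.1 × 3.2 = 16.32 m².
Resultant F = γ·h_c·A = 8.93691 × 7.67569 × 16.32 = 1119.5 kN.
I_c = b·h³/12 = 5.1 × 3.2³/12 = 13.9264 m⁴.
Centre of pressure: y_p = y_c + I_c/(y_c·A) = 8.2 + 13.9264/(8.2 × 16.32) = 8.2 + 0.104065 = 8.30406 m along the plane.
Vertically, h_p = y_p·sinθ = 8.30406 × 0.936060 = 7.7731 m.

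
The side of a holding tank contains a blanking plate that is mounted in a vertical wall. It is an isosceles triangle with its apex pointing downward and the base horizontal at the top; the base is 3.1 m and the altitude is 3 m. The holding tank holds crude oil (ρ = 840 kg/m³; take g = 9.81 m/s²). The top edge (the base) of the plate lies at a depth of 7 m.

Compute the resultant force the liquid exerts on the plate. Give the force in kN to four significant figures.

F ≈ 306.5 kN

γ = ρg = 840 × 9.81 / 1000 = 8.2404 kN/m³.
With the apex down, the centroid sits h/3 = 3/3 = 1 m below the base (the top edge), so the centroid depth is h_c = 7 + 1 = 8 m.
A = ½ × 3.1 × 3 = 4.65 m².
Resultant F = γ·h_c·A = 8.2404 × 8 × 4.65 = 306.543 kN.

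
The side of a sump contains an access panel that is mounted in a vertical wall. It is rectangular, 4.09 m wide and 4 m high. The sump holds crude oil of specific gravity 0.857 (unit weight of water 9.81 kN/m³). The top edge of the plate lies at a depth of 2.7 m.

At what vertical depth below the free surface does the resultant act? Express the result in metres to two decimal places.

γ = 0.857 × 9.81 = 8.40717 kN/m³.
The centroid lies 4/2 = 2 m below the top edge, so the centroid depth is h_c = 2.7 + 2 = 4.7 m.
A = 4.09 × 4 = 16.36 m².
Resultant F = γ·h_c·A = 8.40717 × 4.7 × 16.36 = 646.444 kN.
I_c = b·h³/12 = 4.09 × 4³/12 = 21.8133 m⁴.
Centre of pressure: y_p = y_c + I_c/(y_c·A) = 4.7 + 21.8133/(4.7 × 16.36) = 4.7 + 0.283688 = 4.98369 m along the plane.

h_p = 4.98 m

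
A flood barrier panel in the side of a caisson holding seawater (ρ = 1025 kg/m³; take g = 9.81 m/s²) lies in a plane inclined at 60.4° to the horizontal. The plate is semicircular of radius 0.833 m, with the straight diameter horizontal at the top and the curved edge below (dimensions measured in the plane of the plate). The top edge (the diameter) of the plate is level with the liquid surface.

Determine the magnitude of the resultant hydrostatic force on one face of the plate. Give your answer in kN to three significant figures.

F ≈ 3.37 kN

γ = ρg = 1025 × 9.81 / 1000 = 10.05525 kN/m³.
Let θ = 60.4° be the plate's angle to the horizontal; measure y along the incline from where the plane meets the free surface. Vertical depth h = y·sinθ with sinθ = 0.869495.
The centroid of a semicircle lies 4r/(3π) = 0.353536 m from the diameter, here below the top edge, so y_c = 0.353536 m and h_c = 0.353536 × 0.869495 = 0.307398 m.
A = πr²/2 = π × 0.833²/2 = 1.08996 m².
Resultant F = γ·h_c·A = 10.05525 × 0.307398 × 1.08996 = 3.36903 kN.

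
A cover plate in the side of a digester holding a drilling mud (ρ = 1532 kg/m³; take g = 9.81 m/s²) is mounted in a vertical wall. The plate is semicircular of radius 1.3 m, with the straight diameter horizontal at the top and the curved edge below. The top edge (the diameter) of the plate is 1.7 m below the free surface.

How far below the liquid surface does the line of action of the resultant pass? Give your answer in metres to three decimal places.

γ = ρg = 1532 × 9.81 / 1000 = 15.02892 kN/m³.
The centroid of a semicircle lies 4r/(3π) = 0.551737 m from the diameter, here below the top edge, so the centroid depth is h_c = 1.7 + 0.551737 = 2.25174 m.
A = πr²/2 = π × 1.3²/2 = 2.65465 m².
Resultant F = γ·h_c·A = 15.02892 × 2.25174 × 2.65465 = 89.8366 kN.
I_c = (π/8 − 8/(9π))·r⁴ = 0.109757 × 1.3⁴ = 0.313477 m⁴.
Centre of pressure: y_p = y_c + I_c/(y_c·A) = 2.25174 + 0.313477/(2.25174 × 2.65465) = 2.25174 + 0.0524421 = 2.30418 m along the plane.

h_p = 2.304 m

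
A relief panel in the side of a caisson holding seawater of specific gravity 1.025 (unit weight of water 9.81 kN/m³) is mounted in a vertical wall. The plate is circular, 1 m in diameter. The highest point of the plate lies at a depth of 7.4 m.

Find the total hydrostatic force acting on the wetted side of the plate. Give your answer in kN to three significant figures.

F ≈ 62.4 kN

γ = 1.025 × 9.81 = 10.05525 kN/m³.
The centroid is at the centre, 0.5 m below the top of the plate, so the centroid depth is h_c = 7.4 + 0.5 = 7.9 m.
A = π(0.5)² = 0.785398 m².
Resultant F = γ·h_c·A = 10.05525 × 7.9 × 0.785398 = 62.3892 kN.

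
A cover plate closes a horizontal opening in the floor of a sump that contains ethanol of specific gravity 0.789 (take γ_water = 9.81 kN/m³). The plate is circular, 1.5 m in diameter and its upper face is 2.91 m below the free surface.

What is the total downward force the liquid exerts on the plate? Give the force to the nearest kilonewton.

γ = 0.789 × 9.81 = 7.74009 kN/m³.
The plate is horizontal, so pressure is uniform at p = γ·h = 7.74009 × 2.91 = 22.5237 kN/m².
A = π(0.75)² = 1.76715 m².
F = p·A = 22.5237 × 1.76715 = 39.8028 kN.

F ≈ 40 kN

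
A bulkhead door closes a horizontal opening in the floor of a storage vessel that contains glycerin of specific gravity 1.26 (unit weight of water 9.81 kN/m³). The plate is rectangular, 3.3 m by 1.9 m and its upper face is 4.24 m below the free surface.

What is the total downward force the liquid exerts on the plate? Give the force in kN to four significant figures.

γ = 1.26 × 9.81 = 12.3606 kN/m³.
The plate is horizontal, so pressure is uniform at p = γ·h = 12.3606 × 4.24 = 52.4089 kN/m².
A = 3.3 × 1.9 = 6.27 m².
F = p·A = 52.4089 × 6.27 = 328.604 kN.

F ≈ 328.6 kN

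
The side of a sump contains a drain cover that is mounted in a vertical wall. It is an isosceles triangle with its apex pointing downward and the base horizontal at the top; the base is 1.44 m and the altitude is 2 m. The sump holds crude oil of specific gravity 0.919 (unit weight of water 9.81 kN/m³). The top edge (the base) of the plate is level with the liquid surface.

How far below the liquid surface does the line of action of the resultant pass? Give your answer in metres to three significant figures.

h_p = 1.00 m

γ = 0.919 × 9.81 = 9.01539 kN/m³.
With the apex down, the centroid sits h/3 = 2/3 = 0.666667 m below the base (the top edge), so the centroid depth is h_c = 0.666667 m.
A = ½ × 1.44 × 2 = 1.44 m².
Resultant F = γ·h_c·A = 9.01539 × 0.666667 × 1.44 = 8.65478 kN.
I_c = b·h³/36 = 1.44 × 2³/36 = 0.32 m⁴.
Centre of pressure: y_p = y_c + I_c/(y_c·A) = 0.666667 + 0.32/(0.666667 × 1.44) = 0.666667 + 0.333333 = 1 m along the plane.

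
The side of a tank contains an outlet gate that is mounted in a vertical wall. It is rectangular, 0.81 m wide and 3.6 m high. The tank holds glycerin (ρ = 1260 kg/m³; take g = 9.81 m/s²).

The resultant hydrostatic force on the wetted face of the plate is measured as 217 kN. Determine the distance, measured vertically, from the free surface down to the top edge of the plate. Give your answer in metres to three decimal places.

d_top ≈ 4.221 m

γ = ρg = 1260 × 9.81 / 1000 = 12.3606 kN/m³.
A = 0.81 × 3.6 = 2.916 m².
From F = γ·h_c·A, the centroid depth is h_c = 217/(12.3606 × 2.916) = 6.0205 m.
The centroid lies 3.6/2 = 1.8 m below the top edge, so the top edge sits at h_top = 6.0205 − 1.8 = 4.2205 m below the surface.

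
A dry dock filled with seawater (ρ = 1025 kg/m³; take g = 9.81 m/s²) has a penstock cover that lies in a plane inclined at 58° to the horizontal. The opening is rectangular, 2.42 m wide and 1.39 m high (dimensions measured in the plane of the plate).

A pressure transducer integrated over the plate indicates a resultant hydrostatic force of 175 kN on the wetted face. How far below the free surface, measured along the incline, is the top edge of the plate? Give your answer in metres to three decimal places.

γ = ρg = 1025 × 9.81 / 1000 = 10.05525 kN/m³.
A = 2.42 × 1.39 = 3.3638 m².
From F = γ·h_c·A, the centroid depth is h_c = 175/(10.05525 × 3.3638) = 5.17386 m.
Let θ = 58° be the plate's angle to the horizontal; measure y along the incline from where the plane meets the free surface. Vertical depth h = y·sinθ with sinθ = 0.848048.
Along the incline, y_c = h_c/sinθ = 5.17386/0.848048 = 6.1009 m.
The centroid lies 1.39/2 = 0.695 m below the top edge, so the top edge sits at y_top = 6.1009 − 0.695 = 5.4059 m along the incline.

y_top ≈ 5.406 m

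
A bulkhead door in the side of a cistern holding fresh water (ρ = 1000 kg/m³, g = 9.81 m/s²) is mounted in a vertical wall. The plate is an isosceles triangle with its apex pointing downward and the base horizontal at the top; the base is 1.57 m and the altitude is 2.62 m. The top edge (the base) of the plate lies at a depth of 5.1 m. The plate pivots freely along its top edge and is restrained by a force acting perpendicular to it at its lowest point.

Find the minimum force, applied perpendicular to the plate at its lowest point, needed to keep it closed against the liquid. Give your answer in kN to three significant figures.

γ = ρg = 1000 × 9.81 = 9810 N/m³ = 9.81 kN/m³.
With the apex down, the centroid sits h/3 = 2.62/3 = 0.873333 m below the base (the top edge), so the centroid depth is h_c = 5.1 + 0.873333 = 5.97333 m.
A = ½ × 1.57 × 2.62 = 2.0567 m².
Resultant F = γ·h_c·A = 9.81 × 5.97333 × 2.0567 = 120.519 kN.
I_c = b·h³/36 = 1.57 × 2.62³/36 = 0.784334 m⁴.
Centre of pressure: y_p = y_c + I_c/(y_c·A) = 5.97333 + 0.784334/(5.97333 × 2.0567) = 5.97333 + 0.063843 = 6.03717 m along the plane.
The resultant acts 0.873333 + 0.063843 = 0.937176 m (along the plate) below the hinge at the top edge, so the moment about the hinge is M = F × 0.937176 = 120.519 × 0.937176 = 112.948 kN·m.
A normal force at the bottom, 2.62 m from the hinge, must supply this moment: P = 112.948/2.62 = 43.1099 kN.

P ≈ 43.1 kN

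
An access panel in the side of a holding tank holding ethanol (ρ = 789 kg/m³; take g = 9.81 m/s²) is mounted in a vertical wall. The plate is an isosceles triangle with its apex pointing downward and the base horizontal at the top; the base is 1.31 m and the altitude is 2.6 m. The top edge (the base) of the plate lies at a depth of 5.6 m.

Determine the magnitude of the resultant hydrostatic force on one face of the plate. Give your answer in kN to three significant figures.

F ≈ 85.2 kN

γ = ρg = 789 × 9.81 / 1000 = 7.74009 kN/m³.
With the apex down, the centroid sits h/3 = 2.6/3 = 0.866667 m below the base (the top edge), so the centroid depth is h_c = 5.6 + 0.866667 = 6.46667 m.
A = ½ × 1.31 × 2.6 = 1.703 m².
Resultant F = γ·h_c·A = 7.74009 × 6.46667 × 1.703 = 85.2396 kN.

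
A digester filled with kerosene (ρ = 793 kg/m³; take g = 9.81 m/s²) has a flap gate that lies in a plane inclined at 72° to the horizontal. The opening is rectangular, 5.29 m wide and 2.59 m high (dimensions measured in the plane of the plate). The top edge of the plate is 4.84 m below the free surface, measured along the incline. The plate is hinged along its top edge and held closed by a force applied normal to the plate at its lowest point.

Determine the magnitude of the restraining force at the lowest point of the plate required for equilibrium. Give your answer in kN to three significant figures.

P ≈ 333 kN

γ = ρg = 793 × 9.81 / 1000 = 7.77933 kN/m³.
Let θ = 72° be the plate's angle to the horizontal; measure y along the incline from where the plane meets the free surface. Vertical depth h = y·sinθ with sinθ = 0.951057.
The centroid lies 2.59/2 = 1.295 m below the top edge, so y_c = 4.84 + 1.295 = 6.135 m and h_c = 6.135 × 0.951057 = 5.83473 m.
A = 5.29 × 2.59 = 13.7011 m².
Resultant F = γ·h_c·A = 7.77933 × 5.83473 × 13.7011 = 621.897 kN.
I_c = b·h³/12 = 5.29 × 2.59³/12 = 7.65903 m⁴.
Centre of pressure: y_p = y_c + I_c/(y_c·A) = 6.135 + 7.65903/(6.135 × 13.7011) = 6.135 + 0.0911179 = 6.22612 m along the plane.
The resultant acts 1.295 + 0.0911179 = 1.38612 m (along the plate) below the hinge at the top edge, so the moment about the hinge is M = F × 1.38612 = 621.897 × 1.38612 = 862.024 kN·m.
A normal force at the bottom, 2.59 m from the hinge, must supply this moment: P = 862.024/2.59 = 332.828 kN.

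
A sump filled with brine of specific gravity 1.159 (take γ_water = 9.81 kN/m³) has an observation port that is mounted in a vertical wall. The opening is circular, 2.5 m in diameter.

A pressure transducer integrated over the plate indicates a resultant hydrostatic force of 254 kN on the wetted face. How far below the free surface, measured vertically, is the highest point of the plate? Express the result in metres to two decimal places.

γ = 1.159 × 9.81 = 11.36979 kN/m³.
A = π(1.25)² = 4.90874 m².
From F = γ·h_c·A, the centroid depth is h_c = 254/(11.36979 × 4.90874) = 4.55105 m.
The centroid is at the centre, 1.25 m below the top of the plate, so the highest point sits at h_top = 4.55105 − 1.25 = 3.30105 m below the surface.

d_top ≈ 3.30 m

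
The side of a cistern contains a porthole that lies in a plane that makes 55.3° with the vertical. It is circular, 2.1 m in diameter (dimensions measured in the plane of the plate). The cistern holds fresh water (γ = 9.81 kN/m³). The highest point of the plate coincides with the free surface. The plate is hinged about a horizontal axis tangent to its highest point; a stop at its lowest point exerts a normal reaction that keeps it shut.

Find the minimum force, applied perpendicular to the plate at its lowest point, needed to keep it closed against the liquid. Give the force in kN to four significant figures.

γ = 9.81 kN/m³.
The plate makes 55.3° with the vertical, i.e. θ = 90° − 55.3° = 34.7° to the horizontal. Measuring y along the incline from the free-surface line, vertical depth h = y·sinθ with sinθ = 0.569280.
The centroid is at the centre, 1.05 m below the top of the plate, so y_c = 1.05 m and h_c = 1.05 × 0.569280 = 0.597744 m.
A = π(1.05)² = 3.46361 m².
Resultant F = γ·h_c·A = 9.81 × 0.597744 × 3.46361 = 20.3102 kN.
I_c = πr⁴/4 = π × 1.05⁴/4 = 0.954656 m⁴.
Centre of pressure: y_p = y_c + I_c/(y_c·A) = 1.05 + 0.954656/(1.05 × 3.46361) = 1.05 + 0.2625 = 1.3125 m along the plane.
The resultant acts 1.05 + 0.2625 = 1.3125 m (along the plate) below the hinge at the top edge, so the moment about the hinge is M = F × 1.3125 = 20.3102 × 1.3125 = 26.6571 kN·m.
A normal force at the bottom, 2.1 m from the hinge, must supply this moment: P = 26.6571/2.1 = 12.6939 kN.

P ≈ 12.69 kN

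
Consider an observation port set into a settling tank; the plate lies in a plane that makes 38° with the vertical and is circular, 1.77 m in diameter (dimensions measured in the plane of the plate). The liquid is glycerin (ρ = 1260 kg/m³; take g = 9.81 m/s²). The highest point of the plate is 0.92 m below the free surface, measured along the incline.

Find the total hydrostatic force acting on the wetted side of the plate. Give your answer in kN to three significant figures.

γ = ρg = 1260 × 9.81 / 1000 = 12.3606 kN/m³.
The plate makes 38° with the vertical, i.e. θ = 90° − 38° = 52° to the horizontal. Measuring y along the incline from the free-surface line, vertical depth h = y·sinθ with sinθ = 0.788011.
The centroid is at the centre, 0.885 m below the top of the plate, so y_c = 0.92 + 0.885 = 1.805 m and h_c = 1.805 × 0.788011 = 1.42236 m.
A = π(0.885)² = 2.46057 m².
Resultant F = γ·h_c·A = 12.3606 × 1.42236 × 2.46057 = 43.2598 kN.

F ≈ 43.3 kN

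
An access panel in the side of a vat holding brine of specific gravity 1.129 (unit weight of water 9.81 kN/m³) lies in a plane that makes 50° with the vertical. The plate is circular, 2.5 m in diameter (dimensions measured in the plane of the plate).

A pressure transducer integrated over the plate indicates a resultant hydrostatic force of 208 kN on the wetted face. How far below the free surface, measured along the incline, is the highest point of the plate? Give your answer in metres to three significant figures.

y_top ≈ 4.70 m

γ = 1.129 × 9.81 = 11.07549 kN/m³.
A = π(1.25)² = 4.90874 m².
From F = γ·h_c·A, the centroid depth is h_c = 208/(11.07549 × 4.90874) = 3.82587 m.
The plate makes 50° with the vertical, i.e. θ = 90° − 50° = 40° to the horizontal. Measuring y along the incline from the free-surface line, vertical depth h = y·sinθ with sinθ = 0.642788.
Along the incline, y_c = h_c/sinθ = 3.82587/0.642788 = 5.95199 m.
The centroid is at the centre, 1.25 m below the top of the plate, so the highest point sits at y_top = 5.95199 − 1.25 = 4.70199 m along the incline.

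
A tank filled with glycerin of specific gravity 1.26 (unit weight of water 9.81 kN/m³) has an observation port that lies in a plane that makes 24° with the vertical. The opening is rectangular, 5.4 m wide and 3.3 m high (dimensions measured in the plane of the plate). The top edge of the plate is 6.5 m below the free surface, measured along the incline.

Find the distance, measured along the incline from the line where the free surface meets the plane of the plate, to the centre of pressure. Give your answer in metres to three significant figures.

γ = 1.26 × 9.81 = 12.3606 kN/m³.
The plate makes 24° with the vertical, i.e. θ = 90° − 24° = 66° to the horizontal. Measuring y along the incline from the free-surface line, vertical depth h = y·sinθ with sinθ = 0.913545.
The centroid lies 3.3/2 = 1.65 m below the top edge, so y_c = 6.5 + 1.65 = 8.15 m and h_c = 8.15 × 0.913545 = 7.44539 m.
A = 5.4 × 3.3 = 17.82 m².
Resultant F = γ·h_c·A = 12.3606 × 7.44539 × 17.82 = 1639.97 kN.
I_c = b·h³/12 = 5.4 × 3.3³/12 = 16.1716 m⁴.
Centre of pressure: y_p = y_c + I_c/(y_c·A) = 8.15 + 16.1716/(8.15 × 17.82) = 8.15 + 0.111349 = 8.26135 m along the plane.

y_p = 8.26 m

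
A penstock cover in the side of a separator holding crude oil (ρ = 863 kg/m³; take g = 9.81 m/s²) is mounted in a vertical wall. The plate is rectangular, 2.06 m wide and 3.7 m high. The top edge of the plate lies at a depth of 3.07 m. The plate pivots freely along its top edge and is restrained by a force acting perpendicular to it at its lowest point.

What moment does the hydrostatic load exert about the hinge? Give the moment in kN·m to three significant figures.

γ = ρg = 863 × 9.81 / 1000 = 8.46603 kN/m³.
The centroid lies 3.7/2 = 1.85 m below the top edge, so the centroid depth is h_c = 3.07 + 1.85 = 4.92 m.
A = 2.06 × 3.7 = 7.622 m².
Resultant F = γ·h_c·A = 8.46603 × 4.92 × 7.622 = 317.478 kN.
I_c = b·h³/12 = 2.06 × 3.7³/12 = 8.69543 m⁴.
Centre of pressure: y_p = y_c + I_c/(y_c·A) = 4.92 + 8.69543/(4.92 × 7.622) = 4.92 + 0.231877 = 5.15188 m along the plane.
The resultant acts 1.85 + 0.231877 = 2.08188 m (along the plate) below the hinge at the top edge, so the moment about the hinge is M = F × 2.08188 = 317.478 × 2.08188 = 660.951 kN·m.

M ≈ 661 kN·m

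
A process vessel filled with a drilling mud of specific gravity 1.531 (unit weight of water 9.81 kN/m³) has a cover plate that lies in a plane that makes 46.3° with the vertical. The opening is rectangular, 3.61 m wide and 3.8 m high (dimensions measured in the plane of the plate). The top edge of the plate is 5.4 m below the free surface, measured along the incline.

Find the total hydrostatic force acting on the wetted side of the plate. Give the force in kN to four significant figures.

F ≈ 1039 kN

γ = 1.531 × 9.81 = 15.01911 kN/m³.
The plate makes 46.3° with the vertical, i.e. θ = 90° − 46.3° = 43.7° to the horizontal. Measuring y along the incline from the free-surface line, vertical depth h = y·sinθ with sinθ = 0.690882.
The centroid lies 3.8/2 = 1.9 m below the top edge, so y_c = 5.4 + 1.9 = 7.3 m and h_c = 7.3 × 0.690882 = 5.04344 m.
A = 3.61 × 3.8 = 13.718 m².
Resultant F = γ·h_c·A = 15.01911 × 5.04344 × 13.718 = 1039.11 kN.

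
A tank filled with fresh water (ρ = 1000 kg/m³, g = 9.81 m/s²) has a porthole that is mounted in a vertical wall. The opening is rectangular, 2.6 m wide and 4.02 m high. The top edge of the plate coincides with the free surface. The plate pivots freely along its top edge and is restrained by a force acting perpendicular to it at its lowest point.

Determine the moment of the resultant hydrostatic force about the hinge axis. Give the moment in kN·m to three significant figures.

γ = ρg = 1000 × 9.81 = 9810 N/m³ = 9.81 kN/m³.
The centroid lies 4.02/2 = 2.01 m below the top edge, so the centroid depth is h_c = 2.01 m.
A = 2.6 × 4.02 = 10.452 m².
Resultant F = γ·h_c·A = 9.81 × 2.01 × 10.452 = 206.094 kN.
I_c = b·h³/12 = 2.6 × 4.02³/12 = 14.0757 m⁴.
Centre of pressure: y_p = y_c + I_c/(y_c·A) = 2.01 + 14.0757/(2.01 × 10.452) = 2.01 + 0.67 = 2.68 m along the plane.
The resultant acts 2.01 + 0.67 = 2.68 m (along the plate) below the hinge at the top edge, so the moment about the hinge is M = F × 2.68 = 206.094 × 2.68 = 552.332 kN·m.

M ≈ 552 kN·m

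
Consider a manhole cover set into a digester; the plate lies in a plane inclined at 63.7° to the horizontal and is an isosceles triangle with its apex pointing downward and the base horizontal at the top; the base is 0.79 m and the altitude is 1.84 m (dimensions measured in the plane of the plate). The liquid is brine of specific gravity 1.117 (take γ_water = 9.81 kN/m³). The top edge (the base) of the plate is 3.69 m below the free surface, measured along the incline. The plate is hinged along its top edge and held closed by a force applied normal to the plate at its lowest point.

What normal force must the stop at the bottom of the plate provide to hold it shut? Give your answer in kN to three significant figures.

P ≈ 11.0 kN

γ = 1.117 × 9.81 = 10.95777 kN/m³.
Let θ = 63.7° be the plate's angle to the horizontal; measure y along the incline from where the plane meets the free surface. Vertical depth h = y·sinθ with sinθ = 0.896486.
With the apex down, the centroid sits h/3 = 1.84/3 = 0.613333 m below the base (the top edge), so y_c = 3.69 + 0.613333 = 4.30333 m and h_c = 4.30333 × 0.896486 = 3.85788 m.
A = ½ × 0.79 × 1.84 = 0.7268 m².
Resultant F = γ·h_c·A = 10.95777 × 3.85788 × 0.7268 = 30.7246 kN.
I_c = b·h³/36 = 0.79 × 1.84³/36 = 0.136703 m⁴.
Centre of pressure: y_p = y_c + I_c/(y_c·A) = 4.30333 + 0.136703/(4.30333 × 0.7268) = 4.30333 + 0.0437078 = 4.34704 m along the plane.
The resultant acts 0.613333 + 0.0437078 = 0.657041 m (along the plate) below the hinge at the top edge, so the moment about the hinge is M = F × 0.657041 = 30.7246 × 0.657041 = 20.1873 kN·m.
A normal force at the bottom, 1.84 m from the hinge, must supply this moment: P = 20.1873/1.84 = 10.9714 kN.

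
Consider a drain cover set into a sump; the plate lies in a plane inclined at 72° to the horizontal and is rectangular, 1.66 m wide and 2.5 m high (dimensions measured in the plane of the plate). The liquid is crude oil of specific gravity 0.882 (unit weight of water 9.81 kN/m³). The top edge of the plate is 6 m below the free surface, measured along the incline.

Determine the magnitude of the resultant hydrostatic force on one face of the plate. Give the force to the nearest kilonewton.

F ≈ 248 kN

γ = 0.882 × 9.81 = 8.65242 kN/m³.
Let θ = 72° be the plate's angle to the horizontal; measure y along the incline from where the plane meets the free surface. Vertical depth h = y·sinθ with sinθ = 0.951057.
The centroid lies 2.5/2 = 1.25 m below the top edge, so y_c = 6 + 1.25 = 7.25 m and h_c = 7.25 × 0.951057 = 6.89516 m.
A = 1.66 × 2.5 = 4.15 m².
Resultant F = γ·h_c·A = 8.65242 × 6.89516 × 4.15 = 247.588 kN.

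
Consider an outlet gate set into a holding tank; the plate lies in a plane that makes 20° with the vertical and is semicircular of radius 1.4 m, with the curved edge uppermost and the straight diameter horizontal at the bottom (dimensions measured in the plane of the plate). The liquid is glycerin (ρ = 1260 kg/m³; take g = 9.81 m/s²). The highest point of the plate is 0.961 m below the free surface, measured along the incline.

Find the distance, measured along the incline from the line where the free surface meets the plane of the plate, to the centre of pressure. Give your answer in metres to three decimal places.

γ = ρg = 1260 × 9.81 / 1000 = 12.3606 kN/m³.
The plate makes 20° with the vertical, i.e. θ = 90° − 20° = 70° to the horizontal. Measuring y along the incline from the free-surface line, vertical depth h = y·sinθ with sinθ = 0.939693.
The centroid lies 4r/(3π) = 0.594178 m above the diameter, so r − 4r/(3π) = 1.4 − 0.594178 = 0.805822 m below the topmost point, so y_c = 0.961 + 0.805822 = 1.76682 m and h_c = 1.76682 × 0.939693 = 1.66027 m.
A = πr²/2 = π × 1.4²/2 = 3.07876 m².
Resultant F = γ·h_c·A = 12.3606 × 1.66027 × 3.07876 = 63.1821 kN.
I_c = (π/8 − 8/(9π))·r⁴ = 0.109757 × 1.4⁴ = 0.421642 m⁴.
Centre of pressure: y_p = y_c + I_c/(y_c·A) = 1.76682 + 0.421642/(1.76682 × 3.07876) = 1.76682 + 0.0775132 = 1.84433 m along the plane.

y_p = 1.844 m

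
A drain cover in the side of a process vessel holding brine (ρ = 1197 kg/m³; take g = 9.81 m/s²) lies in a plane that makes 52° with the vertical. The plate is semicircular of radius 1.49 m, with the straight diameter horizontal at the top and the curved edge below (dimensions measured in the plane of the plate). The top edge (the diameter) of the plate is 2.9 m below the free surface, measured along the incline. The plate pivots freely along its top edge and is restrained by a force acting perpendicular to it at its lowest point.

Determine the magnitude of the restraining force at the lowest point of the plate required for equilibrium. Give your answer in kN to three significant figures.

P ≈ 40.4 kN

γ = ρg = 1197 × 9.81 / 1000 = 11.74257 kN/m³.
The plate makes 52° with the vertical, i.e. θ = 90° − 52° = 38° to the horizontal. Measuring y along the incline from the free-surface line, vertical depth h = y·sinθ with sinθ = 0.615661.
The centroid of a semicircle lies 4r/(3π) = 0.632376 m from the diameter, here below the top edge, so y_c = 2.9 + 0.632376 = 3.53238 m and h_c = 3.53238 × 0.615661 = 2.17475 m.
A = πr²/2 = π × 1.49²/2 = 3.48732 m².
Resultant F = γ·h_c·A = 11.74257 × 2.17475 × 3.48732 = 89.0562 kN.
I_c = (π/8 − 8/(9π))·r⁴ = 0.109757 × 1.49⁴ = 0.540975 m⁴.
Centre of pressure: y_p = y_c + I_c/(y_c·A) = 3.53238 + 0.540975/(3.53238 × 3.48732) = 3.53238 + 0.0439155 = 3.5763 m along the plane.
The resultant acts 0.632376 + 0.0439155 = 0.676292 m (along the plate) below the hinge at the top edge, so the moment about the hinge is M = F × 0.676292 = 89.0562 × 0.676292 = 60.228 kN·m.
A normal force at the bottom, 1.49 m from the hinge, must supply this moment: P = 60.228/1.49 = 40.4215 kN.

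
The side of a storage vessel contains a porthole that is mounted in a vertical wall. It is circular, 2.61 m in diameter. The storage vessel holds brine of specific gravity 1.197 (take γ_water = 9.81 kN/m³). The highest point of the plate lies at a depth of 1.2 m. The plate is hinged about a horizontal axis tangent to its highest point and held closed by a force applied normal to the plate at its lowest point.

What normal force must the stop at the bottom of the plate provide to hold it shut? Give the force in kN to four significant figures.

γ = 1.197 × 9.81 = 11.74257 kN/m³.
The centroid is at the centre, 1.305 m below the top of the plate, so the centroid depth is h_c = 1.2 + 1.305 = 2.505 m.
A = π(1.305)² = 5.35021 m².
Resultant F = γ·h_c·A = 11.74257 × 2.505 × 5.35021 = 157.377 kN.
I_c = πr⁴/4 = π × 1.305⁴/4 = 2.27789 m⁴.
Centre of pressure: y_p = y_c + I_c/(y_c·A) = 2.505 + 2.27789/(2.505 × 5.35021) = 2.505 + 0.169963 = 2.67496 m along the plane.
The resultant acts 1.305 + 0.169963 = 1.47496 m (along the plate) below the hinge at the top edge, so the moment about the hinge is M = F × 1.47496 = 157.377 × 1.47496 = 232.125 kN·m.
A normal force at the bottom, 2.61 m from the hinge, must supply this moment: P = 232.125/2.61 = 88.9368 kN.

P ≈ 88.94 kN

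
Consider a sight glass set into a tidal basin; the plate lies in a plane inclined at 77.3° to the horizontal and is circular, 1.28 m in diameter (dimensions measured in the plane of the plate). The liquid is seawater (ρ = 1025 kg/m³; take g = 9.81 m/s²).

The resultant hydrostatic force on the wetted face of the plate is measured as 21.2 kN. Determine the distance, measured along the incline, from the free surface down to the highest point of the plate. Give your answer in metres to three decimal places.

γ = ρg = 1025 × 9.81 / 1000 = 10.05525 kN/m³.
A = π(0.64)² = 1.2868 m².
From F = γ·h_c·A, the centroid depth is h_c = 21.2/(10.05525 × 1.2868) = 1.63845 m.
Let θ = 77.3° be the plate's angle to the horizontal; measure y along the incline from where the plane meets the free surface. Vertical depth h = y·sinθ with sinθ = 0.975535.
Along the incline, y_c = h_c/sinθ = 1.63845/0.975535 = 1.67954 m.
The centroid is at the centre, 0.64 m below the top of the plate, so the highest point sits at y_top = 1.67954 − 0.64 = 1.03954 m along the incline.

y_top ≈ 1.040 m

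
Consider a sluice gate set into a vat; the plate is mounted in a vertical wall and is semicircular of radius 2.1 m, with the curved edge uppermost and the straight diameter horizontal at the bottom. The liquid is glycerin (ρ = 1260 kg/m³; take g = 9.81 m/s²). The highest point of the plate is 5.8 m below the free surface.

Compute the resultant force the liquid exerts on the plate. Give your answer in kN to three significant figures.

γ = ρg = 1260 × 9.81 / 1000 = 12.3606 kN/m³.
The centroid lies 4r/(3π) = 0.891268 m above the diameter, so r − 4r/(3π) = 2.1 − 0.891268 = 1.20873 m below the topmost point, so the centroid depth is h_c = 5.8 + 1.20873 = 7.00873 m.
A = πr²/2 = π × 2.1²/2 = 6.92721 m².
Resultant F = γ·h_c·A = 12.3606 × 7.00873 × 6.92721 = 600.119 kN.

F ≈ 600 kN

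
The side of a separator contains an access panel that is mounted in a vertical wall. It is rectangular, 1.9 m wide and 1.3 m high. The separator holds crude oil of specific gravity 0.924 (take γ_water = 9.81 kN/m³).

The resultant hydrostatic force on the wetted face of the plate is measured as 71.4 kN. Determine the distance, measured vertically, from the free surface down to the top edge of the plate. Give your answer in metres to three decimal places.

γ = 0.924 × 9.81 = 9.06444 kN/m³.
A = 1.9 × 1.3 = 2.47 m².
From F = γ·h_c·A, the centroid depth is h_c = 71.4/(9.06444 × 2.47) = 3.18904 m.
The centroid lies 1.3/2 = 0.65 m below the top edge, so the top edge sits at h_top = 3.18904 − 0.65 = 2.53904 m below the surface.

d_top ≈ 2.539 m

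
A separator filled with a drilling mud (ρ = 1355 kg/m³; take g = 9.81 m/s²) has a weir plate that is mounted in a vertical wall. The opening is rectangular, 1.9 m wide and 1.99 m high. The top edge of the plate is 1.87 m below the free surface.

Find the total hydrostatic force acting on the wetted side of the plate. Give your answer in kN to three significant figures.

γ = ρg = 1355 × 9.81 / 1000 = 13.29255 kN/m³.
The centroid lies 1.99/2 = 0.995 m below the top edge, so the centroid depth is h_c = 1.87 + 0.995 = 2.865 m.
A = 1.9 × 1.99 = 3.781 m².
Resultant F = γ·h_c·A = 13.29255 × 2.865 × 3.781 = 143.992 kN.

F ≈ 144 kN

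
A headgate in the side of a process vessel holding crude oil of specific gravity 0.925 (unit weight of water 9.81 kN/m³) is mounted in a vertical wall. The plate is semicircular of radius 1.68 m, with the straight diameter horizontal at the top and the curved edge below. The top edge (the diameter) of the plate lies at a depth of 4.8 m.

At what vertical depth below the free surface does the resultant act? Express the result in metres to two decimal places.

γ = 0.925 × 9.81 = 9.07425 kN/m³.
The centroid of a semicircle lies 4r/(3π) = 0.713014 m from the diameter, here below the top edge, so the centroid depth is h_c = 4.8 + 0.713014 = 5.51301 m.
A = πr²/2 = π × 1.68²/2 = 4.43342 m².
Resultant F = γ·h_c·A = 9.07425 × 5.51301 × 4.43342 = 221.788 kN.
I_c = (π/8 − 8/(9π))·r⁴ = 0.109757 × 1.68⁴ = 0.874318 m⁴.
Centre of pressure: y_p = y_c + I_c/(y_c·A) = 5.51301 + 0.874318/(5.51301 × 4.43342) = 5.51301 + 0.0357719 = 5.54878 m along the plane.

h_p = 5.55 m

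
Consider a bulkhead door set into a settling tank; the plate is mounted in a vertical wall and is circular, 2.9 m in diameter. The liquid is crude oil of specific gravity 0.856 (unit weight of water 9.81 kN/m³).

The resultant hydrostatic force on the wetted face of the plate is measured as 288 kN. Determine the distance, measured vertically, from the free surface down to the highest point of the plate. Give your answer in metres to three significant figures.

d_top ≈ 3.74 m

γ = 0.856 × 9.81 = 8.39736 kN/m³.
A = π(1.45)² = 6.6052 m².
From F = γ·h_c·A, the centroid depth is h_c = 288/(8.39736 × 6.6052) = 5.19235 m.
The centroid is at the centre, 1.45 m below the top of the plate, so the highest point sits at h_top = 5.19235 − 1.45 = 3.74235 m below the surface.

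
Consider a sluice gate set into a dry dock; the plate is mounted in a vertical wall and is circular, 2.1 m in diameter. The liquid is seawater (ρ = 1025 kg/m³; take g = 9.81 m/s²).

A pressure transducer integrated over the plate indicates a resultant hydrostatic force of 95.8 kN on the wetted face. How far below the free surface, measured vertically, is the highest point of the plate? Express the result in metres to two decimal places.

γ = ρg = 1025 × 9.81 / 1000 = 10.05525 kN/m³.
A = π(1.05)² = 3.46361 m².
From F = γ·h_c·A, the centroid depth is h_c = 95.8/(10.05525 × 3.46361) = 2.7507 m.
The centroid is at the centre, 1.05 m below the top of the plate, so the highest point sits at h_top = 2.7507 − 1.05 = 1.7007 m below the surface.

d_top ≈ 1.70 m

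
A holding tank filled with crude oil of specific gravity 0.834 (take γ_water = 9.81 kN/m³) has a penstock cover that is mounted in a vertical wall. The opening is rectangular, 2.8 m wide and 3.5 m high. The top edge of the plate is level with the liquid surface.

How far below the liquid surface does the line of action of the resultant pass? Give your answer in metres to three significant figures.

γ = 0.834 × 9.81 = 8.18154 kN/m³.
The centroid lies 3.5/2 = 1.75 m below the top edge, so the centroid depth is h_c = 1.75 m.
A = 2.8 × 3.5 = 9.8 m².
Resultant F = γ·h_c·A = 8.18154 × 1.75 × 9.8 = 140.313 kN.
I_c = b·h³/12 = 2.8 × 3.5³/12 = 10.0042 m⁴.
Centre of pressure: y_p = y_c + I_c/(y_c·A) = 1.75 + 10.0042/(1.75 × 9.8) = 1.75 + 0.583335 = 2.33333 m along the plane.

h_p = 2.33 m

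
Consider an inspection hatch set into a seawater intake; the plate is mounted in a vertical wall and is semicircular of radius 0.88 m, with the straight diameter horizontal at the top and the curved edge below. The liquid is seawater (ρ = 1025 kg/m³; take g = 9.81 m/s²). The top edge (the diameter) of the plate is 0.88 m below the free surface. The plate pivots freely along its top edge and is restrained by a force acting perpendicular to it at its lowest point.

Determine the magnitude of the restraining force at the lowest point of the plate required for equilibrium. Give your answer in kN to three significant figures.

P ≈ 7.26 kN

γ = ρg = 1025 × 9.81 / 1000 = 10.05525 kN/m³.
The centroid of a semicircle lies 4r/(3π) = 0.373484 m from the diameter, here below the top edge, so the centroid depth is h_c = 0.88 + 0.373484 = 1.25348 m.
A = πr²/2 = π × 0.88²/2 = 1.21642 m².
Resultant F = γ·h_c·A = 10.05525 × 1.25348 × 1.21642 = 15.3318 kN.
I_c = (π/8 − 8/(9π))·r⁴ = 0.109757 × 0.88⁴ = 0.0658208 m⁴.
Centre of pressure: y_p = y_c + I_c/(y_c·A) = 1.25348 + 0.0658208/(1.25348 × 1.21642) = 1.25348 + 0.043168 = 1.29665 m along the plane.
The resultant acts 0.373484 + 0.043168 = 0.416652 m (along the plate) below the hinge at the top edge, so the moment about the hinge is M = F × 0.416652 = 15.3318 × 0.416652 = 6.38803 kN·m.
A normal force at the bottom, 0.88 m from the hinge, must supply this moment: P = 6.38803/0.88 = 7.25912 kN.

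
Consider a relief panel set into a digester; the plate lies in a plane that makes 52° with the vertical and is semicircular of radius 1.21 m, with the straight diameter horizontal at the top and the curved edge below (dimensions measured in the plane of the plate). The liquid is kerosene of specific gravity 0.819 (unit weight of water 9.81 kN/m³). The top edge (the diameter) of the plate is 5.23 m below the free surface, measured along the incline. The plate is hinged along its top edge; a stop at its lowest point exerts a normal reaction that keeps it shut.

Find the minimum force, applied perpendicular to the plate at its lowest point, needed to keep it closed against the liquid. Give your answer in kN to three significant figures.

P ≈ 28.7 kN

γ = 0.819 × 9.81 = 8.03439 kN/m³.
The plate makes 52° with the vertical, i.e. θ = 90° − 52° = 38° to the horizontal. Measuring y along the incline from the free-surface line, vertical depth h = y·sinθ with sinθ = 0.615661.
The centroid of a semicircle lies 4r/(3π) = 0.51354 m from the diameter, here below the top edge, so y_c = 5.23 + 0.51354 = 5.74354 m and h_c = 5.74354 × 0.615661 = 3.53607 m.
A = πr²/2 = π × 1.21²/2 = 2.2998 m².
Resultant F = γ·h_c·A = 8.03439 × 3.53607 × 2.2998 = 65.3377 kN.
I_c = (π/8 − 8/(9π))·r⁴ = 0.109757 × 1.21⁴ = 0.235274 m⁴.
Centre of pressure: y_p = y_c + I_c/(y_c·A) = 5.74354 + 0.235274/(5.74354 × 2.2998) = 5.74354 + 0.0178117 = 5.76135 m along the plane.
The resultant acts 0.51354 + 0.0178117 = 0.531352 m (along the plate) below the hinge at the top edge, so the moment about the hinge is M = F × 0.531352 = 65.3377 × 0.531352 = 34.7173 kN·m.
A normal force at the bottom, 1.21 m from the hinge, must supply this moment: P = 34.7173/1.21 = 28.692 kN.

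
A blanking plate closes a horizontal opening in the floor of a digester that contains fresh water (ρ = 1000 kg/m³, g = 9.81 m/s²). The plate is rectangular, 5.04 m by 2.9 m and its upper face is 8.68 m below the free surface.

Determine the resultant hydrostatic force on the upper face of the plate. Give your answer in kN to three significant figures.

γ = ρg = 1000 × 9.81 = 9810 N/m³ = 9.81 kN/m³.
The plate is horizontal, so pressure is uniform at p = γ·h = 9.81 × 8.68 = 85.1508 kN/m².
A = 5.04 × 2.9 = 14.616 m².
F = p·A = 85.1508 × 14.616 = 1244.56 kN.

F ≈ 1240 kN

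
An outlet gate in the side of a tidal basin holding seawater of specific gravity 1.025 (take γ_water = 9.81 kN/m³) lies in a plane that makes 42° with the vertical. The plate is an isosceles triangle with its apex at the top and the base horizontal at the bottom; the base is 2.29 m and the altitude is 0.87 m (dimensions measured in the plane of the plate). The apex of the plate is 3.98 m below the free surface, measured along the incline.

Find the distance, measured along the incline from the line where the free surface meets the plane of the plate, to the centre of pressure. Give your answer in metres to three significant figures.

γ = 1.025 × 9.81 = 10.05525 kN/m³.
The plate makes 42° with the vertical, i.e. θ = 90° − 42° = 48° to the horizontal. Measuring y along the incline from the free-surface line, vertical depth h = y·sinθ with sinθ = 0.743145.
With the apex up, the centroid sits 2h/3 = 2 × 0.87/3 = 0.58 m below the apex, so y_c = 3.98 + 0.58 = 4.56 m and h_c = 4.56 × 0.743145 = 3.38874 m.
A = ½ × 2.29 × 0.87 = 0.99615 m².
Resultant F = γ·h_c·A = 10.05525 × 3.38874 × 0.99615 = 33.9434 kN.
I_c = b·h³/36 = 2.29 × 0.87³/36 = 0.0418881 m⁴.
Centre of pressure: y_p = y_c + I_c/(y_c·A) = 4.56 + 0.0418881/(4.56 × 0.99615) = 4.56 + 0.00922149 = 4.56922 m along the plane.

y_p = 4.57 m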